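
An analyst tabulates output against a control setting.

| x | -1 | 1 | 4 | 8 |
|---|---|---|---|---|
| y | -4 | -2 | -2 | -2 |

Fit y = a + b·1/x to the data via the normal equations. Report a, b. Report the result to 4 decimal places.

Normal-equation sums: Σ1 = 4, Σ1/x = 3/8, Σ1/x·1/x = 133/64.
Moment sums: Σy = -10, Σ1/x·y = 5/4.
MᵀM·[a, b]ᵀ = Mᵀy becomes [[4, 3/8]; [3/8, 133/64]]·[a, b]ᵀ = [-10, 5/4]ᵀ.
Δ = 4·(133/64) − (3/8)² = 523/64.
a = ((-10)·(133/64) − (3/8)·(5/4))/(523/64) = -1360/523; b = (4·(5/4) − (3/8)·(-10))/(523/64) = 560/523.

a = -2.6004, b = 1.0707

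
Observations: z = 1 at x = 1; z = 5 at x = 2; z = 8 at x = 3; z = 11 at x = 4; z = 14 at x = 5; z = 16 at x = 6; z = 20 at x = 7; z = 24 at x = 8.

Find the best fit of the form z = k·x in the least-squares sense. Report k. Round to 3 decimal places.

Setting ∂/∂k … = 0 gives: 204·k = 577.
k = 577/204 = 2.82843.

k = 2.828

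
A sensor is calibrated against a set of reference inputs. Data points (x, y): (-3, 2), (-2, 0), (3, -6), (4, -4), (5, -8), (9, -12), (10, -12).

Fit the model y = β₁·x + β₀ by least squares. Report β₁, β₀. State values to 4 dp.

AᵀA·[β₁, β₀]ᵀ = Aᵀy reads: 244·β₁ + 26·β₀ = -308;  26·β₁ + 7·β₀ = -40.
(Σx·x = 244, Σx = 26, Σ1 = 7, Σx·y = -308, Σy = -40.)
Eliminating β₀: 7·(row 1) − 26·(row 2) gives 1032·β₁ = 7·(-308) − 26·(-40) = -1116, so β₁ = -93/86.
Then β₀ = ((-40) − 26·(-93/86))/7 = -73/43.

β₁ = -1.0814, β₀ = -1.6977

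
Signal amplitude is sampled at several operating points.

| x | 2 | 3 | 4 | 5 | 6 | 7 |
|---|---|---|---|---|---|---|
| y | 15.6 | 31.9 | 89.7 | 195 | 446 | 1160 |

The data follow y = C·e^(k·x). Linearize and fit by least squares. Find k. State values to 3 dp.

k = 0.864

With ln yᵢ as the transformed response and xᵢ as the regressor:
Over the data: Σx = 27.0000, Σ(x)² = 139.0000, Σln y = 29.1358, Σx·ln y = 146.2284.
Normal system: [[139.0000, 27.0000]; [27.0000, 6]]·[k, ln C]ᵀ = [146.2284, 29.1358]ᵀ.
Solving (det = 105.0000): k = 0.86383, ln C = 0.96872.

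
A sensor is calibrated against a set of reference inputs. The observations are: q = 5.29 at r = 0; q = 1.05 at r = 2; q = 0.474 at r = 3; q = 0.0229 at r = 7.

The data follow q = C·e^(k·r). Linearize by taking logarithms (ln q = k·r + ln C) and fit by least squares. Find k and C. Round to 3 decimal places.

k = -0.775, C = 5.069

With ln qᵢ as the transformed response and rᵢ as the regressor:
Σr = 12.0000, Σ(r)² = 62.0000, Σln q = -2.8086, Σr·ln q = -28.5784.
Normal system: [[62.0000, 12.0000]; [12.0000, 4]]·[k, ln C]ᵀ = [-28.5784, -2.8086]ᵀ.
Δ = 62.0000·4 − (12.0000)² = 104.0000; k = (-28.5784·4 − 12.0000·-2.8086)/104.0000 = -0.77510, ln C = (62.0000·-2.8086 − 12.0000·-28.5784)/104.0000 = 1.62317, so C = exp(1.62317) = 5.06916.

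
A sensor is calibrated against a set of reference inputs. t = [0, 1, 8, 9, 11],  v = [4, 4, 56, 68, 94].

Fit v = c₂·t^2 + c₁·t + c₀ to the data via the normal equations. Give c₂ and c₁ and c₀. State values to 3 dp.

c₂ = 0.571, c₁ = 2.050, c₀ = 2.833

From the data, Σt^2·t^2 = 25299, Σt^2·t = 2573, Σt^2 = 267, Σt·t = 267, Σt = 29, Σ1 = 5.
And Σt^2·v = 20470, Σt·v = 2098, Σv = 226.
Inverting the 3×3 Gram matrix, [c₂, c₁, c₀]ᵀ = [569/997, 26573/12961, 36714/12961]ᵀ.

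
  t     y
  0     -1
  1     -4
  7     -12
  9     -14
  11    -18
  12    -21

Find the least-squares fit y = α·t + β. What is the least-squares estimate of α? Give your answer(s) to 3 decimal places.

Sums needed: Σt·t = 396, Σt = 40, Σ1 = 6.
And Σt·y = -664, Σy = -70.
Δ = 396·6 − 40² = 776.
α = ((-664)·6 − 40·(-70))/776 = -148/97; β = (396·(-70) − 40·(-664))/776 = -145/97.

α = -1.526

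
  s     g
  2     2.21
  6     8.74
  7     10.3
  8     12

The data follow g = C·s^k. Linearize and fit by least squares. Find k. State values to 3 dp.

k = 1.228

Linearized form: ln g = k·ln s + ln C. From the 4 transformed points,
Σln s = 6.5103, Σ(ln s)² = 11.8015, Σln g = 7.7780, Σln s·ln g = 14.1394.
Normal system: [[11.8015, 6.5103]; [6.5103, 4]]·[k, ln C]ᵀ = [14.1394, 7.7780]ᵀ.
Slope k = (n·Σln s·ln g − Σln s·Σln g)/(n·Σ(ln s)² − (Σln s)²) = (4·14.1394 − 6.5103·7.7780)/4.8225 = 1.22780; ln C = (Σln g − k·Σln s)/n = -0.05383.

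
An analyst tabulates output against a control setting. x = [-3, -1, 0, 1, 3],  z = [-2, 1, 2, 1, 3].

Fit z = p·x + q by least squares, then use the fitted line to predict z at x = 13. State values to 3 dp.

Normal-equation sums: Σx·x = 20, Σx = 0, Σ1 = 5.
And Σx·z = 15, Σz = 5.
det = 20·5 − 0² = 100.
p = (15·5 − 0·5)/100 = 3/4; q = (20·5 − 0·15)/100 = 1.
At x = 13: ẑ = (3/4)·(13) + (1)·(1) = 43/4.

ẑ = 10.750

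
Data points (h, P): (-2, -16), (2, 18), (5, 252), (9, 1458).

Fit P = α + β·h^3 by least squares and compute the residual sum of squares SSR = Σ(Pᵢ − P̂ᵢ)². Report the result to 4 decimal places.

SSR = 3.0524

Compute the Gram sums: Σ1 = 4, Σh^3 = 854, Σh^3·h^3 = 547194.
Right-hand side: ΣP = 1712, Σh^3·P = 1094654.
So XᵀX·[α, β]ᵀ = XᵀP: [[4, 854]; [854, 547194]]·[α, β]ᵀ = [1712, 1094654]ᵀ.
Eliminating β: 547194·(row 1) − 854·(row 2) gives 1459460·α = 547194·1712 − 854·1094654 = 1961612, so α = 490403/364865.
Then β = (1094654 − 854·(490403/364865))/547194 = 729142/364865.
Residuals: -495107/364865, 244031/364865, 312827/364865, -61751/364865; SSR = 1113716/364865.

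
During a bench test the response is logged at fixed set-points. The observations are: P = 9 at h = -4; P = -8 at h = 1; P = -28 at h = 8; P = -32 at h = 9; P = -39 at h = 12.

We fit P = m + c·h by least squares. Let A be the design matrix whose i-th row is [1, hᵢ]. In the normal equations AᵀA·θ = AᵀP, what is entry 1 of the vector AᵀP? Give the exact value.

Entry 1 ↔ basis 1, so (AᵀP)_{1} = Σᵢ Pᵢ = (1)·(9) + (1)·(-8) + (1)·(-28) + (1)·(-32) + (1)·(-39) = -98.

-98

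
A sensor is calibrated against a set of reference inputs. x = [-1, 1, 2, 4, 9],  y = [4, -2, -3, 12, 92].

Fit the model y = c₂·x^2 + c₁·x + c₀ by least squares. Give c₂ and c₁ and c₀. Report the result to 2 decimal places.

With design matrix M, MᵀM = [[6835, 801, 103]; [801, 103, 15]; [103, 15, 5]] and Mᵀy = [7634, 864, 103]ᵀ.
Inverting the 3×3 Gram matrix, [c₂, c₁, c₀]ᵀ = [116619/78254, -240441/78254, -34498/39127]ᵀ.

c₂ = 1.49, c₁ = -3.07, c₀ = -0.88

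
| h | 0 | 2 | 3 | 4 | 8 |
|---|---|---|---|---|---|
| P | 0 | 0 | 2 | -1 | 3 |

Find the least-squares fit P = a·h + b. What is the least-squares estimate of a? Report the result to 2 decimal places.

a = 0.35

From the data, Σh·h = 93, Σh = 17, Σ1 = 5.
Moment sums: Σh·P = 26, ΣP = 4.
So AᵀA·[a, b]ᵀ = AᵀP: [[93, 17]; [17, 5]]·[a, b]ᵀ = [26, 4]ᵀ.
Determinant 93·5 − 17² = 176.
a = (26·5 − 17·4)/176 = 31/88; b = (93·4 − 17·26)/176 = -35/88.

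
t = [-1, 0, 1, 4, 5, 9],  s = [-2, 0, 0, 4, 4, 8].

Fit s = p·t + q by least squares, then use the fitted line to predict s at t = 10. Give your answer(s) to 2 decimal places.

Forming AᵀA = [[124, 18]; [18, 6]] and Aᵀs = [110, 14]ᵀ gives AᵀA·[p, q]ᵀ = Aᵀs.
Δ = 124·6 − 18² = 420.
p = (110·6 − 18·14)/420 = 34/35; q = (124·14 − 18·110)/420 = -61/105.
At t = 10: ŝ = (34/35)·(10) + (-61/105)·(1) = 137/15.

ŝ = 9.13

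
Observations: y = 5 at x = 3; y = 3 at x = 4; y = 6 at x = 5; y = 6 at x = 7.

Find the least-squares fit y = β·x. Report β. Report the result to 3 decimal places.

β = 1.000

Normal-equation sums: Σx·x = 99.
Moment sums: Σx·y = 99.
AᵀA·[β]ᵀ = Aᵀy becomes [[99]]·[β]ᵀ = [99]ᵀ.
Hence β = 99 / 99 ≈ 1.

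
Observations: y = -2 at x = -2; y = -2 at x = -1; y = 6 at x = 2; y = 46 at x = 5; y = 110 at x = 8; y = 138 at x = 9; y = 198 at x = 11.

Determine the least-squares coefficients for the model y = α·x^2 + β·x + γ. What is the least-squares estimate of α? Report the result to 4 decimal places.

Normal-equation sums: Σx^2·x^2 = 25956, Σx^2·x = 2696, Σx^2 = 300, Σx·x = 300, Σx = 32, Σ1 = 7.
For Aᵀy: Σx^2·y = 43340, Σx·y = 4548, Σy = 494.
AᵀA·[α, β, γ]ᵀ = Aᵀy becomes [[25956, 2696, 300]; [2696, 300, 32]; [300, 32, 7]]·[α, β, γ]ᵀ = [43340, 4548, 494]ᵀ.
Row-reducing yields α = 23421/16187, β = 39299/16187, γ = -41070/16187.

α = 1.4469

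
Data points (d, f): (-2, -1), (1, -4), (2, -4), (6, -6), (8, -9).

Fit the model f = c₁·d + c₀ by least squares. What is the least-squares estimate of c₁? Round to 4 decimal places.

c₁ = -0.7188

Forming XᵀX = [[109, 15]; [15, 5]] and Xᵀf = [-118, -24]ᵀ gives XᵀX·[c₁, c₀]ᵀ = Xᵀf.
det = 109·5 − 15² = 320.
c₁ = ((-118)·5 − 15·(-24))/320 = -23/32; c₀ = (109·(-24) − 15·(-118))/320 = -423/160.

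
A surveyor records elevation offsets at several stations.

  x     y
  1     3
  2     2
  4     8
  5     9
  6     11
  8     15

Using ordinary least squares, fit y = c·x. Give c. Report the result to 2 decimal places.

From the data, Σx·x = 146.
Moment sums: Σx·y = 270.
AᵀA·[c]ᵀ = Aᵀy becomes [[146]]·[c]ᵀ = [270]ᵀ.
Hence c = 270 / 146 ≈ 1.84932.

c = 1.85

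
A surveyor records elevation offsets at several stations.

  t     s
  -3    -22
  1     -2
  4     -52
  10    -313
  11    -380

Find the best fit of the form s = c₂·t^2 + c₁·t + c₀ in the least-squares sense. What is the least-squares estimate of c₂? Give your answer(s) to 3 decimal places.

c₂ = -3.043

AᵀA·[c₂, c₁, c₀]ᵀ = Aᵀs reads: 24979·c₂ + 2369·c₁ + 247·c₀ = -78312;  2369·c₂ + 247·c₁ + 23·c₀ = -7454;  247·c₂ + 23·c₁ + 5·c₀ = -769.
Row-reducing yields c₂ = -2163199/710862, c₁ = -831235/710862, c₀ = 225856/118477.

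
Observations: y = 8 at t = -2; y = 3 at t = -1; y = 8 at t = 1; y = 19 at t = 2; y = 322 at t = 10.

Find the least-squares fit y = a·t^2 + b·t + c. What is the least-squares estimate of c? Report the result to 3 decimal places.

Sums needed: Σt^2·t^2 = 10034, Σt^2·t = 1000, Σt^2 = 110, Σt·t = 110, Σt = 10, Σ1 = 5.
For Aᵀy: Σt^2·y = 32319, Σt·y = 3247, Σy = 360.
Row-reducing yields a = 7495/2562, b = 11631/4270, c = 2006/915.

c = 2.192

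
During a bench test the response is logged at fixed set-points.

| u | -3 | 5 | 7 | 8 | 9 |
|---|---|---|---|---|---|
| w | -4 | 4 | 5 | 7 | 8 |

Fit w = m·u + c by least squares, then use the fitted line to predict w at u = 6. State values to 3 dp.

The normal system XᵀX·[m, c]ᵀ = Xᵀw is [[228, 26]; [26, 5]]·[m, c]ᵀ = [195, 20]ᵀ.
Eliminating c: 5·(row 1) − 26·(row 2) gives 464·m = 5·195 − 26·20 = 455, so m = 455/464.
Then c = (20 − 26·(455/464))/5 = -255/232.
At u = 6: ŵ = (455/464)·(6) + (-255/232)·(1) = 555/116.

ŵ = 4.784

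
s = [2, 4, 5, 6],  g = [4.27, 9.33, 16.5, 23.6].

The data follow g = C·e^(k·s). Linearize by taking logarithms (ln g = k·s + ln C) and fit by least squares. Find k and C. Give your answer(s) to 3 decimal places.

k = 0.435, C = 1.754

Taking logs, ln g = k·s + ln C, so regress ln g on s.
Σs = 17.0000, Σ(s)² = 81.0000, Σln g = 9.6495, Σs·ln g = 44.8204.
Equations: 81.0000·k + 17.0000·ln C = 44.8204;  17.0000·k + 4·ln C = 9.6495.
Slope k = (n·Σs·ln g − Σs·Σln g)/(n·Σ(s)² − (Σs)²) = (4·44.8204 − 17.0000·9.6495)/35.0000 = 0.43546; ln C = (Σln g − k·Σs)/n = 0.56167, so C = exp(0.56167) = 1.75359.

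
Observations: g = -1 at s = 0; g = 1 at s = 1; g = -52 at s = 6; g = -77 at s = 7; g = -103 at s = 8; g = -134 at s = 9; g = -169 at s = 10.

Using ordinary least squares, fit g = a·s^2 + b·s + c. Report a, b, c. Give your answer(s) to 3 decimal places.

With design matrix X, XᵀX = [[24355, 2801, 331]; [2801, 331, 41]; [331, 41, 7]] and Xᵀg = [-39990, -4570, -535]ᵀ.
Inverting the 3×3 Gram matrix, [a, b, c]ᵀ = [-585/287, 12175/3444, -2585/3444]ᵀ.

a = -2.038, b = 3.535, c = -0.751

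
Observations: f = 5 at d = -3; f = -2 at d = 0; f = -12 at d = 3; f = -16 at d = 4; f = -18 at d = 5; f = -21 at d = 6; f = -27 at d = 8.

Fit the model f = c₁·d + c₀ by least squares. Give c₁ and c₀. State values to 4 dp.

c₁ = -2.9726, c₀ = -3.2329

Setting ∂/∂c₁ … = 0 gives: 159·c₁ + 23·c₀ = -547;  23·c₁ + 7·c₀ = -91.
Eliminating c₀: 7·(row 1) − 23·(row 2) gives 584·c₁ = 7·(-547) − 23·(-91) = -1736, so c₁ = -217/73.
Then c₀ = ((-91) − 23·(-217/73))/7 = -236/73.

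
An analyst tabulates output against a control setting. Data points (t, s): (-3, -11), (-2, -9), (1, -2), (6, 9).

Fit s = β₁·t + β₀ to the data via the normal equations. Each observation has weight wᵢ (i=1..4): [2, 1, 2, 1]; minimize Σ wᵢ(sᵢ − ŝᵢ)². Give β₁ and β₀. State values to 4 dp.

Entries of MᵀWM: Σwᵢ·t·t = 60, Σwᵢ·t = 0, Σwᵢ·1 = 6.
For MᵀWs: Σwᵢ·t·s = 134, Σwᵢ·s = -26.
MᵀWM·[β₁, β₀]ᵀ = MᵀWs becomes [[60, 0]; [0, 6]]·[β₁, β₀]ᵀ = [134, -26]ᵀ.
Δ = 60·6 − 0² = 360.
β₁ = (134·6 − 0·(-26))/360 = 67/30; β₀ = (60·(-26) − 0·134)/360 = -13/3.

β₁ = 2.2333, β₀ = -4.3333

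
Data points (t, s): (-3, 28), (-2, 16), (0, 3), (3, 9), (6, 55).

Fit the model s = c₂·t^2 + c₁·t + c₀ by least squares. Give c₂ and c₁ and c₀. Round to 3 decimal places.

Normal-equation sums: Σt^2·t^2 = 1474, Σt^2·t = 208, Σt^2 = 58, Σt·t = 58, Σt = 4, Σ1 = 5.
Right-hand side: Σt^2·s = 2377, Σt·s = 241, Σs = 111.
Normal equations: [[1474, 208, 58]; [208, 58, 4]; [58, 4, 5]]·[c₂, c₁, c₀]ᵀ = [2377, 241, 111]ᵀ.
Solving the 3×3 system (Gaussian elimination) gives c₂ = 1393/706, c₁ = -2147/706, c₀ = 616/353.

c₂ = 1.973, c₁ = -3.041, c₀ = 1.745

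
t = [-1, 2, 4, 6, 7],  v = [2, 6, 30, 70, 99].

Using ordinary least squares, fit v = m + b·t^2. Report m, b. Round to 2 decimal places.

The normal system MᵀM·[m, b]ᵀ = Mᵀv is [[5, 106]; [106, 3970]]·[m, b]ᵀ = [207, 7877]ᵀ.
Determinant 5·3970 − 106² = 8614.
m = (207·3970 − 106·7877)/8614 = -6586/4307; b = (5·7877 − 106·207)/8614 = 17443/8614.

m = -1.53, b = 2.02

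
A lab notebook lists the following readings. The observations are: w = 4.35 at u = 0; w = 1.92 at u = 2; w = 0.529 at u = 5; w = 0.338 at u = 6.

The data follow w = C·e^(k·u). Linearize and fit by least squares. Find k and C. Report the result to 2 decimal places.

Linearized form: ln w = k·u + ln C. From the 4 transformed points,
Sums: Σu = 13.0000, Σ(u)² = 65.0000, Σln w = 0.4010, Σu·ln w = -8.3874.
Normal system: [[65.0000, 13.0000]; [13.0000, 4]]·[k, ln C]ᵀ = [-8.3874, 0.4010]ᵀ.
Slope k = (n·Σu·ln w − Σu·Σln w)/(n·Σ(u)² − (Σu)²) = (4·-8.3874 − 13.0000·0.4010)/91.0000 = -0.42597; ln C = (Σln w − k·Σu)/n = 1.48465, so C = exp(1.48465) = 4.41343.

k = -0.43, C = 4.41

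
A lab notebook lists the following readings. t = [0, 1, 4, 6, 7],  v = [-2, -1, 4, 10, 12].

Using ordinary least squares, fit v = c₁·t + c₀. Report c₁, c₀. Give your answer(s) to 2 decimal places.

The normal system XᵀX·[c₁, c₀]ᵀ = Xᵀv is [[102, 18]; [18, 5]]·[c₁, c₀]ᵀ = [159, 23]ᵀ.
Δ = 102·5 − 18² = 186.
c₁ = (159·5 − 18·23)/186 = 127/62; c₀ = (102·23 − 18·159)/186 = -86/31.

c₁ = 2.05, c₀ = -2.77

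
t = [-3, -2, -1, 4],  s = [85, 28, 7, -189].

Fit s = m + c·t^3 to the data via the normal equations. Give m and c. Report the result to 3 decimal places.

Setting ∂/∂m … = 0 gives: 4·m + 28·c = -69;  28·m + 4890·c = -14622.
det = 4·4890 − 28² = 18776.
m = ((-69)·4890 − 28·(-14622))/18776 = 36003/9388; c = (4·(-14622) − 28·(-69))/18776 = -14139/4694.

m = 3.835, c = -3.012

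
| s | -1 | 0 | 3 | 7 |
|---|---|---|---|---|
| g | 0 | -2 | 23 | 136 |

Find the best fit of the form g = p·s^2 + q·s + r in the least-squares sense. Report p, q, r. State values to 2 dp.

Entries of XᵀX: Σs^2·s^2 = 2483, Σs^2·s = 369, Σs^2 = 59, Σs·s = 59, Σs = 9, Σ1 = 4.
And Σs^2·g = 6871, Σs·g = 1021, Σg = 157.
Row-reducing yields p = 469/167, q = 92/835, r = -2022/835.

p = 2.81, q = 0.11, r = -2.42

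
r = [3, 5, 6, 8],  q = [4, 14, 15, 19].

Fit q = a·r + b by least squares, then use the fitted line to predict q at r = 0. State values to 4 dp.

Normal-equation sums: Σr·r = 134, Σr = 22, Σ1 = 4.
And Σr·q = 324, Σq = 52.
det = 134·4 − 22² = 52.
a = (324·4 − 22·52)/52 = 38/13; b = (134·52 − 22·324)/52 = -40/13.
At r = 0: q̂ = (38/13)·(0) + (-40/13)·(1) = -40/13.

q̂ = -3.0769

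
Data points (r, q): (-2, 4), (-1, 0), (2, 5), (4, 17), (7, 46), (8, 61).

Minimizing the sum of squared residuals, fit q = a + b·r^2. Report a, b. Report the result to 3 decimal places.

Forming AᵀA = [[6, 138]; [138, 6786]] and Aᵀq = [133, 6466]ᵀ gives AᵀA·[a, b]ᵀ = Aᵀq.
Determinant 6·6786 − 138² = 21672.
a = (133·6786 − 138·6466)/21672 = 1705/3612; b = (6·6466 − 138·133)/21672 = 3407/3612.

a = 0.472, b = 0.943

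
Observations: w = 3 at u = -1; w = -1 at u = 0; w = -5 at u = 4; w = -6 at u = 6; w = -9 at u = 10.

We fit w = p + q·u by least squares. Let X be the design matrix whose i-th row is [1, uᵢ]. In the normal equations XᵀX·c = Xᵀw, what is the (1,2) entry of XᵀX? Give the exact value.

19

Row 1 ↔ basis 1, column 2 ↔ basis u, so (XᵀX)_{1,2} = Σᵢ u = (1)·(-1) + (1)·(0) + (1)·(4) + (1)·(6) + (1)·(10) = 19.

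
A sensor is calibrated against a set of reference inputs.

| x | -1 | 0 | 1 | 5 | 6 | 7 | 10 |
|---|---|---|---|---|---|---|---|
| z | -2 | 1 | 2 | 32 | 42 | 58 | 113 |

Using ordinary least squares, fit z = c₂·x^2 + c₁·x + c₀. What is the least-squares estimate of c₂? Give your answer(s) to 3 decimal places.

Compute the Gram sums: Σx^2·x^2 = 14324, Σx^2·x = 1684, Σx^2 = 212, Σx·x = 212, Σx = 28, Σ1 = 7.
And Σx^2·z = 16454, Σx·z = 1952, Σz = 246.
MᵀM·[c₂, c₁, c₀]ᵀ = Mᵀz becomes [[14324, 1684, 212]; [1684, 212, 28]; [212, 28, 7]]·[c₂, c₁, c₀]ᵀ = [16454, 1952, 246]ᵀ.
Row-reducing yields c₂ = 79733/80016, c₁ = 107987/80016, c₀ = -1447/3334.

c₂ = 0.996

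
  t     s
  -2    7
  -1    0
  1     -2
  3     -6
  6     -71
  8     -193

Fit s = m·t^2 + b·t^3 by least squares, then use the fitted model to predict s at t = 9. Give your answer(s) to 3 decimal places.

Forming XᵀX = [[5491, 40755]; [40755, 309595]] and Xᵀs = [-14936, -114372]ᵀ gives XᵀX·[m, b]ᵀ = Xᵀs.
Eliminating b: 309595·(row 1) − 40755·(row 2) gives 39016120·m = 309595·(-14936) − 40755·(-114372) = 37119940, so m = 12979/13642.
Then b = ((-114372) − 40755·(12979/13642))/309595 = -253947/513370.
At t = 9: ŝ = (12979/13642)·(81) + (-253947/513370)·(729) = -1382870556/4877015.

ŝ = -283.549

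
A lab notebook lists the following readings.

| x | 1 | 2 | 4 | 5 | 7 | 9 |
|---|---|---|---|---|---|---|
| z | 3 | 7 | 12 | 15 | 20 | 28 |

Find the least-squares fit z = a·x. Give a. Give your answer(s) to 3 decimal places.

a = 3.023

With design matrix M, MᵀM = [[176]] and Mᵀz = [532]ᵀ.
Hence a = 532 / 176 ≈ 3.02273.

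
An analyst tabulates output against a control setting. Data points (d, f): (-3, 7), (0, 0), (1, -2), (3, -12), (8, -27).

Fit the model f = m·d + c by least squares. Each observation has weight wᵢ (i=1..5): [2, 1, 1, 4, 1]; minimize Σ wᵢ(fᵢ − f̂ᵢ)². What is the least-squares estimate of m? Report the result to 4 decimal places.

m = -3.1809

XᵀWX·[m, c]ᵀ = XᵀWf reads: 119·m + 15·c = -404;  15·m + 9·c = -63.
(Σwᵢ·d·d = 119, Σwᵢ·d = 15, Σwᵢ·1 = 9, Σwᵢ·d·f = -404, Σwᵢ·f = -63.)
det = 119·9 − 15² = 846.
m = ((-404)·9 − 15·(-63))/846 = -299/94; c = (119·(-63) − 15·(-404))/846 = -479/282.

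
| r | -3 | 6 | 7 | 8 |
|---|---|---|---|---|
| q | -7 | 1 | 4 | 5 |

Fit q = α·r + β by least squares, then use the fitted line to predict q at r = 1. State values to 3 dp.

Forming AᵀA = [[158, 18]; [18, 4]] and Aᵀq = [95, 3]ᵀ gives AᵀA·[α, β]ᵀ = Aᵀq.
Eliminating β: 4·(row 1) − 18·(row 2) gives 308·α = 4·95 − 18·3 = 326, so α = 163/154.
Then β = (3 − 18·(163/154))/4 = -309/77.
At r = 1: q̂ = (163/154)·(1) + (-309/77)·(1) = -65/22.

q̂ = -2.955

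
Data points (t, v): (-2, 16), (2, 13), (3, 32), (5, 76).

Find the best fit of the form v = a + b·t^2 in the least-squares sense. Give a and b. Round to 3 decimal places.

From the data, Σ1 = 4, Σt^2 = 42, Σt^2·t^2 = 738.
Moment sums: Σv = 137, Σt^2·v = 2304.
XᵀX·[a, b]ᵀ = Xᵀv becomes [[4, 42]; [42, 738]]·[a, b]ᵀ = [137, 2304]ᵀ.
Eliminating b: 738·(row 1) − 42·(row 2) gives 1188·a = 738·137 − 42·2304 = 4338, so a = 241/66.
Then b = (2304 − 42·(241/66))/738 = 577/198.

a = 3.652, b = 2.914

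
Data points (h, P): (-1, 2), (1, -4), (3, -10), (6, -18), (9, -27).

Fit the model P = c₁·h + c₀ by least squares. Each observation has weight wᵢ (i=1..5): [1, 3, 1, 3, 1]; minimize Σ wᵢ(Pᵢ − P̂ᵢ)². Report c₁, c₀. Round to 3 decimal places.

c₁ = -2.855, c₀ = -1.071

With design matrix X, XᵀWX = [[202, 32]; [32, 9]] and XᵀWP = [-611, -101]ᵀ.
Determinant 202·9 − 32² = 794.
c₁ = ((-611)·9 − 32·(-101))/794 = -2267/794; c₀ = (202·(-101) − 32·(-611))/794 = -425/397.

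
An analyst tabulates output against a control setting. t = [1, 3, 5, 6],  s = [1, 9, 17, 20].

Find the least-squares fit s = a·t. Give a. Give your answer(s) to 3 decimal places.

a = 3.282

The normal equations are: 71·a = 233.
(Σt·t = 71, Σt·s = 233.)
a = 233/71 = 3.28169.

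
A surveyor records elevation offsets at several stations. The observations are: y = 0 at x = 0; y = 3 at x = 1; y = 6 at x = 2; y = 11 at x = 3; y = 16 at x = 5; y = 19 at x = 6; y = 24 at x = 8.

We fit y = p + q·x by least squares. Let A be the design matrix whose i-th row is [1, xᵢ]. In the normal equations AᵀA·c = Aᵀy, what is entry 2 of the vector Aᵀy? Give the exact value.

434

Entry 2 ↔ basis x, so (Aᵀy)_{2} = Σᵢ (x)·yᵢ = (0)·(0) + (1)·(3) + (2)·(6) + (3)·(11) + (5)·(16) + (6)·(19) + (8)·(24) = 434.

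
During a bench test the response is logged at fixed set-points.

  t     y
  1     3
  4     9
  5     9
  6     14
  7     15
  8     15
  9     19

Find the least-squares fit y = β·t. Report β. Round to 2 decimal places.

β = 2.07

Normal-equation sums: Σt·t = 272.
For Xᵀy: Σt·y = 564.
Hence β = 564 / 272 ≈ 2.07353.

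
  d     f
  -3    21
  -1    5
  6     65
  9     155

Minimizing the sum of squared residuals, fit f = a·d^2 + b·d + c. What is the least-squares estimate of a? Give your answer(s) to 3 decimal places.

a = 2.039

MᵀM·[a, b, c]ᵀ = Mᵀf reads: 7939·a + 917·b + 127·c = 15089;  917·a + 127·b + 11·c = 1717;  127·a + 11·b + 4·c = 246.
(Σd^2·d^2 = 7939, Σd^2·d = 917, Σd^2 = 127, Σd·d = 127, Σd = 11, Σ1 = 4, Σd^2·f = 15089, Σd·f = 1717, Σf = 246.)
Inverting the 3×3 Gram matrix, [a, b, c]ᵀ = [37817/18546, -22465/18546, 278/3091]ᵀ.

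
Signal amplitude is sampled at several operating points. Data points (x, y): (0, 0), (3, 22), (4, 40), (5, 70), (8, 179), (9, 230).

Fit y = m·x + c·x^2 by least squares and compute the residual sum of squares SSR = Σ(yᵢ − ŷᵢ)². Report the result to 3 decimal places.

SSR = 11.696

The normal equations are: 195·m + 1457·c = 4078;  1457·m + 11619·c = 32674.
(Σx·x = 195, Σx·x^2 = 1457, Σx^2·x^2 = 11619, Σx·y = 4078, Σx^2·y = 32674.)
Determinant 195·11619 − 1457² = 142856.
m = (4078·11619 − 1457·32674)/142856 = -27967/17857; c = (195·32674 − 1457·4078)/142856 = 53723/17857.
Residuals: 0, -6752/17857, -33420/17857, 46750/17857, -18133/17857, 7250/17857; SSR = 208849/17857.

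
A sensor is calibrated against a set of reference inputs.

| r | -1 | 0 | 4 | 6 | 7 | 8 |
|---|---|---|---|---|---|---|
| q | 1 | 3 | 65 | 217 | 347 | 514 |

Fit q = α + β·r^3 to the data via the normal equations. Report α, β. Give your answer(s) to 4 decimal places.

Setting ∂/∂α … = 0 gives: 6·α + 1134·β = 1147;  1134·α + 430546·β = 433220.
Δ = 6·430546 − 1134² = 1297320.
α = (1147·430546 − 1134·433220)/1297320 = 1282391/648660; β = (6·433220 − 1134·1147)/1297320 = 216437/216220.

α = 1.9770, β = 1.0010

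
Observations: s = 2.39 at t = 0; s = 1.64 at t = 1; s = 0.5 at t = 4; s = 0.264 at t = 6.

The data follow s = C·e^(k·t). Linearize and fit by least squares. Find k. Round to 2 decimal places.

k = -0.37

Let Y = ln s. Fitting Y = k·t + ln C by least squares:
Sums: Σt = 11.0000, Σ(t)² = 53.0000, Σln s = -0.6590, Σt·ln s = -10.2687.
Normal system: [[53.0000, 11.0000]; [11.0000, 4]]·[k, ln C]ᵀ = [-10.2687, -0.6590]ᵀ.
Slope k = (n·Σt·ln s − Σt·Σln s)/(n·Σ(t)² − (Σt)²) = (4·-10.2687 − 11.0000·-0.6590)/91.0000 = -0.37172; ln C = (Σln s − k·Σt)/n = 0.85748.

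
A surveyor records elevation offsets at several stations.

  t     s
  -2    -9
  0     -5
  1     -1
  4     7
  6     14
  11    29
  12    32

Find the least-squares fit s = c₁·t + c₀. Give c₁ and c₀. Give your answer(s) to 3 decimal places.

XᵀX·[c₁, c₀]ᵀ = Xᵀs reads: 322·c₁ + 32·c₀ = 832;  32·c₁ + 7·c₀ = 67.
Determinant 322·7 − 32² = 1230.
c₁ = (832·7 − 32·67)/1230 = 368/123; c₀ = (322·67 − 32·832)/1230 = -505/123.

c₁ = 2.992, c₀ = -4.106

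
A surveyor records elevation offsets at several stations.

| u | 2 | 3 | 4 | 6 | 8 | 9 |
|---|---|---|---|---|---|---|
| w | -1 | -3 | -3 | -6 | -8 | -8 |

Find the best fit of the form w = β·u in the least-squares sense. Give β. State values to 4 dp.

β = -0.9286

Normal-equation sums: Σu·u = 210.
And Σu·w = -195.
So XᵀX·[β]ᵀ = Xᵀw: [[210]]·[β]ᵀ = [-195]ᵀ.
Hence β = -195 / 210 ≈ -0.928571.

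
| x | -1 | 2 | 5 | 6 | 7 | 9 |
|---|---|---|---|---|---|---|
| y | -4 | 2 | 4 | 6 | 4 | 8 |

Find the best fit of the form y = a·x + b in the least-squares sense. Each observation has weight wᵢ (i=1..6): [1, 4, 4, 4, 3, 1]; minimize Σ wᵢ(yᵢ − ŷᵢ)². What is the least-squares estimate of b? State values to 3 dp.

Normal-equation sums: Σwᵢ·x·x = 489, Σwᵢ·x = 81, Σwᵢ·1 = 17.
And Σwᵢ·x·y = 400, Σwᵢ·y = 64.
Normal equations: [[489, 81]; [81, 17]]·[a, b]ᵀ = [400, 64]ᵀ.
det = 489·17 − 81² = 1752.
a = (400·17 − 81·64)/1752 = 202/219; b = (489·64 − 81·400)/1752 = -46/73.

b = -0.630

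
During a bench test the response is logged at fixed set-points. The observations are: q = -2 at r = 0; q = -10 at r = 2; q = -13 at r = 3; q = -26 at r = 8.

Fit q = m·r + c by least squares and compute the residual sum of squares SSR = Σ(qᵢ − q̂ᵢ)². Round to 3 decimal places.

Normal-equation sums: Σr·r = 77, Σr = 13, Σ1 = 4.
For Mᵀq: Σr·q = -267, Σq = -51.
MᵀM·[m, c]ᵀ = Mᵀq becomes [[77, 13]; [13, 4]]·[m, c]ᵀ = [-267, -51]ᵀ.
Eliminating c: 4·(row 1) − 13·(row 2) gives 139·m = 4·(-267) − 13·(-51) = -405, so m = -405/139.
Then c = ((-51) − 13·(-405/139))/4 = -456/139.
Residuals: 178/139, -124/139, -136/139, 82/139; SSR = 520/139.

SSR = 3.741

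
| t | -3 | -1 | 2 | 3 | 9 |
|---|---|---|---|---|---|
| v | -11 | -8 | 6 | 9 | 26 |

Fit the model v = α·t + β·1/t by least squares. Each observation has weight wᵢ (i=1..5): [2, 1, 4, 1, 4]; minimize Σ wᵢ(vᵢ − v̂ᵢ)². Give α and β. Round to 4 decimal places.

α = 2.8418, β = 3.2683

Normal-equation sums: Σwᵢ·t·t = 368, Σwᵢ·t·1/t = 12, Σwᵢ·1/t·1/t = 193/81.
Moment sums: Σwᵢ·t·v = 1085, Σwᵢ·1/t·v = 377/9.
So MᵀWM·[α, β]ᵀ = MᵀWv: [[368, 12]; [12, 193/81]]·[α, β]ᵀ = [1085, 377/9]ᵀ.
Determinant 368·(193/81) − 12² = 59360/81.
α = (1085·(193/81) − 12·(377/9))/(59360/81) = 168689/59360; β = (368·(377/9) − 12·1085)/(59360/81) = 48501/14840.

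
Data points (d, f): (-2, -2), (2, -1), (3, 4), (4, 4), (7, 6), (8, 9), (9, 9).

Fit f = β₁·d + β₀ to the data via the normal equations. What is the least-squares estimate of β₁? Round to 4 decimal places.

MᵀM·[β₁, β₀]ᵀ = Mᵀf reads: 227·β₁ + 31·β₀ = 225;  31·β₁ + 7·β₀ = 29.
Δ = 227·7 − 31² = 628.
β₁ = (225·7 − 31·29)/628 = 169/157; β₀ = (227·29 − 31·225)/628 = -98/157.

β₁ = 1.0764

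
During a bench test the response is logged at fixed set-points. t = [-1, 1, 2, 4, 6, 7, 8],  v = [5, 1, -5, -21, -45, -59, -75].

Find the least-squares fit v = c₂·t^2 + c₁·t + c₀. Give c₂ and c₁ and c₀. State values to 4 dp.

From the data, Σt^2·t^2 = 8067, Σt^2·t = 1143, Σt^2 = 171, Σt·t = 171, Σt = 27, Σ1 = 7.
Moment sums: Σt^2·v = -9661, Σt·v = -1381, Σv = -199.
Inverting the 3×3 Gram matrix, [c₂, c₁, c₀]ᵀ = [-789/854, -19175/7686, 1607/427]ᵀ.

c₂ = -0.9239, c₁ = -2.4948, c₀ = 3.7635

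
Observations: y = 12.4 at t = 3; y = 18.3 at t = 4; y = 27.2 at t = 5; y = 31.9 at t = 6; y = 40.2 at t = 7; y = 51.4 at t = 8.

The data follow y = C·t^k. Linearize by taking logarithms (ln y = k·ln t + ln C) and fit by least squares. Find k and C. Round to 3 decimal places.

k = 1.422, C = 2.597

Taking logs, ln y = k·ln t + ln C, so regress ln y on ln t.
Sums: Σln t = 9.9115, Σ(ln t)² = 17.0401, Σln y = 19.8239, Σln t·ln y = 33.6965.
Normal system: [[17.0401, 9.9115]; [9.9115, 6]]·[k, ln C]ᵀ = [33.6965, 19.8239]ᵀ.
Solving (det = 4.0036): k = 1.42240, ln C = 0.95431, so C = exp(0.95431) = 2.59688.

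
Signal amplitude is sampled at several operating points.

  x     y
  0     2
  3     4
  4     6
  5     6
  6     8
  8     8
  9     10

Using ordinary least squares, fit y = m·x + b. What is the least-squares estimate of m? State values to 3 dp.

m = 0.857

MᵀM·[m, b]ᵀ = Mᵀy reads: 231·m + 35·b = 268;  35·m + 7·b = 44.
det = 231·7 − 35² = 392.
m = (268·7 − 35·44)/392 = 6/7; b = (231·44 − 35·268)/392 = 2.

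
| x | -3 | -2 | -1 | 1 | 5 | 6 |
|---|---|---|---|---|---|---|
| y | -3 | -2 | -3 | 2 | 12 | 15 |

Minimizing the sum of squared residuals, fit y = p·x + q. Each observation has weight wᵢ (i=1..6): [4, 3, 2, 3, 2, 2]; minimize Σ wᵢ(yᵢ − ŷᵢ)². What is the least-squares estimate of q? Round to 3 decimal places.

q = 1.622

From the data, Σwᵢ·x·x = 175, Σwᵢ·x = 5, Σwᵢ·1 = 16.
Right-hand side: Σwᵢ·x·y = 360, Σwᵢ·y = 36.
Normal equations: [[175, 5]; [5, 16]]·[p, q]ᵀ = [360, 36]ᵀ.
Eliminating q: 16·(row 1) − 5·(row 2) gives 2775·p = 16·360 − 5·36 = 5580, so p = 372/185.
Then q = (36 − 5·(372/185))/16 = 60/37.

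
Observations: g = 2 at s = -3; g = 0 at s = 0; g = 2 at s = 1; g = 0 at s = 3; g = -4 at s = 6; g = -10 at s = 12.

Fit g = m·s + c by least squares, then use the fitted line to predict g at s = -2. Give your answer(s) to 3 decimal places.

AᵀA·[m, c]ᵀ = Aᵀg reads: 199·m + 19·c = -148;  19·m + 6·c = -10.
Determinant 199·6 − 19² = 833.
m = ((-148)·6 − 19·(-10))/833 = -698/833; c = (199·(-10) − 19·(-148))/833 = 822/833.
At s = -2: ĝ = (-698/833)·(-2) + (822/833)·(1) = 2218/833.

ĝ = 2.663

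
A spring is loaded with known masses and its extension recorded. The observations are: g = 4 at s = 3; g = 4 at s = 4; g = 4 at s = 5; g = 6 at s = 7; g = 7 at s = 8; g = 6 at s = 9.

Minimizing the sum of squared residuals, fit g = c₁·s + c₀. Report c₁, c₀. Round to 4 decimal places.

Entries of MᵀM: Σs·s = 244, Σs = 36, Σ1 = 6.
Moment sums: Σs·g = 200, Σg = 31.
MᵀM·[c₁, c₀]ᵀ = Mᵀg becomes [[244, 36]; [36, 6]]·[c₁, c₀]ᵀ = [200, 31]ᵀ.
Determinant 244·6 − 36² = 168.
c₁ = (200·6 − 36·31)/168 = 1/2; c₀ = (244·31 − 36·200)/168 = 13/6.

c₁ = 0.5000, c₀ = 2.1667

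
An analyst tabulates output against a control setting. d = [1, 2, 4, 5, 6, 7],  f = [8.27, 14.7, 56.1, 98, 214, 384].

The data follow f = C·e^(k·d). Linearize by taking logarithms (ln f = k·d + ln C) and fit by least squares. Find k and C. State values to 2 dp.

Taking logs, ln f = k·d + ln C, so regress ln f on d.
XᵀX = [[131.0000, 25.0000]; [25.0000, 6]], rhs = [120.3721, 24.7292]ᵀ  (here Σd = 25.0000, Σ(d)² = 131.0000, Σln f = 24.7292, Σd·ln f = 120.3721).
Slope k = (n·Σd·ln f − Σd·Σln f)/(n·Σ(d)² − (Σd)²) = (6·120.3721 − 25.0000·24.7292)/161.0000 = 0.64598; ln C = (Σln f − k·Σd)/n = 1.42996, so C = exp(1.42996) = 4.17855.

k = 0.65, C = 4.18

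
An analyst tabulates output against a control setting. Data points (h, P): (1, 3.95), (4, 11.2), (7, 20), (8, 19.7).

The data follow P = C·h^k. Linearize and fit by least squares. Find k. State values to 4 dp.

k = 0.7983

Let Y = ln P. Fitting Y = k·ln h + ln C by least squares:
Sums: Σln h = 5.4116, Σ(ln h)² = 10.0325, Σln P = 9.7660, Σln h·ln P = 15.3766.
Normal system: [[10.0325, 5.4116]; [5.4116, 4]]·[k, ln C]ᵀ = [15.3766, 9.7660]ᵀ.
Solving (det = 10.8439): k = 0.79828, ln C = 1.36150.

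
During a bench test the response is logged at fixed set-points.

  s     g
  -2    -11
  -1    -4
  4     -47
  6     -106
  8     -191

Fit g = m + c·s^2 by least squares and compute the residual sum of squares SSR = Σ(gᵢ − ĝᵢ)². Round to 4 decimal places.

The normal equations are: 5·m + 121·c = -359;  121·m + 5665·c = -16840.
(Σ1 = 5, Σs^2 = 121, Σs^2·s^2 = 5665, Σg = -359, Σs^2·g = -16840.)
Eliminating c: 5665·(row 1) − 121·(row 2) gives 13684·m = 5665·(-359) − 121·(-16840) = 3905, so m = 355/1244.
Then c = ((-16840) − 121·(355/1244))/5665 = -40761/13684.
Residuals: 8615/13684, -4470/3421, 5123/13684, 12987/13684, -8845/13684; SSR = 48747/13684.

SSR = 3.5623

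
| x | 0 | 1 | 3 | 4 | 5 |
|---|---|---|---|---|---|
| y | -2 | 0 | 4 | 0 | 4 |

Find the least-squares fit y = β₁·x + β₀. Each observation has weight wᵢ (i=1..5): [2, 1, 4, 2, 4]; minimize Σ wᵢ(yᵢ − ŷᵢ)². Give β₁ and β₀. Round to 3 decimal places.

The normal equations are: 169·β₁ + 41·β₀ = 128;  41·β₁ + 13·β₀ = 28.
Eliminating β₀: 13·(row 1) − 41·(row 2) gives 516·β₁ = 13·128 − 41·28 = 516, so β₁ = 1.
Then β₀ = (28 − 41·1)/13 = -1.

β₁ = 1.000, β₀ = -1.000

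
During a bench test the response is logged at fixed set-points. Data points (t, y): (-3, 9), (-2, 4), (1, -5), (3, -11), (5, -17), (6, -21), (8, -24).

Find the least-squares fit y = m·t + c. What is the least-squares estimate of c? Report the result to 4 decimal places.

The normal equations are: 148·m + 18·c = -476;  18·m + 7·c = -65.
(Σt·t = 148, Σt = 18, Σ1 = 7, Σt·y = -476, Σy = -65.)
Δ = 148·7 − 18² = 712.
m = ((-476)·7 − 18·(-65))/712 = -1081/356; c = (148·(-65) − 18·(-476))/712 = -263/178.

c = -1.4775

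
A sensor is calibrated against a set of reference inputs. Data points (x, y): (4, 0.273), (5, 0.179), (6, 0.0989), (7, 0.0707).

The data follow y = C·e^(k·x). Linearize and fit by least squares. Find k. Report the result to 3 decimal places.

Let Y = ln y. Fitting Y = k·x + ln C by least squares:
Σx = 22.0000, Σ(x)² = 126.0000, Σln y = -7.9816, Σx·ln y = -46.2220.
Equations: 126.0000·k + 22.0000·ln C = -46.2220;  22.0000·k + 4·ln C = -7.9816.
Slope k = (n·Σx·ln y − Σx·Σln y)/(n·Σ(x)² − (Σx)²) = (4·-46.2220 − 22.0000·-7.9816)/20.0000 = -0.46464; ln C = (Σln y − k·Σx)/n = 0.56009.

k = -0.465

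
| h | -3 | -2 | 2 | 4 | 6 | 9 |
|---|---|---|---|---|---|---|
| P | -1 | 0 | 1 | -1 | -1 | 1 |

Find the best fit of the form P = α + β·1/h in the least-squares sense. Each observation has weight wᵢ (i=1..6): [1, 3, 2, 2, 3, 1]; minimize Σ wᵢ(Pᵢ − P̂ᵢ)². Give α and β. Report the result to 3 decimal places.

α = -0.258, β = 0.326

Entries of MᵀWM: Σwᵢ·1 = 12, Σwᵢ·1/h = 5/18, Σwᵢ·1/h·1/h = 1025/648.
Moment sums: Σwᵢ·P = -3, Σwᵢ·1/h·P = 4/9.
Normal equations: [[12, 5/18]; [5/18, 1025/648]]·[α, β]ᵀ = [-3, 4/9]ᵀ.
Δ = 12·(1025/648) − (5/18)² = 6125/324.
α = ((-3)·(1025/648) − (5/18)·(4/9))/(6125/324) = -631/2450; β = (12·(4/9) − (5/18)·(-3))/(6125/324) = 1998/6125.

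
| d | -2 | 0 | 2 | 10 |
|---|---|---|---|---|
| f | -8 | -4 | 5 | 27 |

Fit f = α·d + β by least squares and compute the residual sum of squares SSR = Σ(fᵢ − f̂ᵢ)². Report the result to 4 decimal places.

From the data, Σd·d = 108, Σd = 10, Σ1 = 4.
And Σd·f = 296, Σf = 20.
Δ = 108·4 − 10² = 332.
α = (296·4 − 10·20)/332 = 246/83; β = (108·20 − 10·296)/332 = -200/83.
Residuals: 28/83, -132/83, 123/83, -19/83; SSR = 406/83.

SSR = 4.8916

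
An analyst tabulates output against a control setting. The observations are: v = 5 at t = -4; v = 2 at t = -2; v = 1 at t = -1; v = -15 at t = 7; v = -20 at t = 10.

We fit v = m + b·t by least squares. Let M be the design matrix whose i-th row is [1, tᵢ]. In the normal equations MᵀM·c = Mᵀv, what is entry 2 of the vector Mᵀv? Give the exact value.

-330

Entry 2 ↔ basis t, so (Mᵀv)_{2} = Σᵢ (t)·vᵢ = (-4)·(5) + (-2)·(2) + (-1)·(1) + (7)·(-15) + (10)·(-20) = -330.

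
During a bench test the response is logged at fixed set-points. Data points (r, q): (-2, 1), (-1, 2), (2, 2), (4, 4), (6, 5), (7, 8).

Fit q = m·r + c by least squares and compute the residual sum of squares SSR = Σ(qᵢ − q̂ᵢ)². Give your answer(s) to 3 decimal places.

From the data, Σr·r = 110, Σr = 16, Σ1 = 6.
For Aᵀq: Σr·q = 102, Σq = 22.
Δ = 110·6 − 16² = 404.
m = (102·6 − 16·22)/404 = 65/101; c = (110·22 − 16·102)/404 = 197/101.
Residuals: 34/101, 70/101, -125/101, -53/101, -82/101, 156/101; SSR = 550/101.

SSR = 5.446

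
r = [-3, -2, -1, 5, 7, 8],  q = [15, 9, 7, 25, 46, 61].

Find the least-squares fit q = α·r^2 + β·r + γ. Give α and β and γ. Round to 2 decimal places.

MᵀM·[α, β, γ]ᵀ = Mᵀq reads: 7220·α + 944·β + 152·γ = 6961;  944·α + 152·β + 14·γ = 865;  152·α + 14·β + 6·γ = 163.
Inverting the 3×3 Gram matrix, [α, β, γ]ᵀ = [26141/27380, -4474/6845, 61671/13690]ᵀ.

α = 0.95, β = -0.65, γ = 4.50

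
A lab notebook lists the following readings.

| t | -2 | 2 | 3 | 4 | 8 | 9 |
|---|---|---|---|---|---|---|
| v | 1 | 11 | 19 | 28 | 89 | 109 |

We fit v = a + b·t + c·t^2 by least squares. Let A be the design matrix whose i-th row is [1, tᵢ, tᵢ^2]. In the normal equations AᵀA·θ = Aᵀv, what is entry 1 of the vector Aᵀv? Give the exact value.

Entry 1 ↔ basis 1, so (Aᵀv)_{1} = Σᵢ vᵢ = (1)·(1) + (1)·(11) + (1)·(19) + (1)·(28) + (1)·(89) + (1)·(109) = 257.

257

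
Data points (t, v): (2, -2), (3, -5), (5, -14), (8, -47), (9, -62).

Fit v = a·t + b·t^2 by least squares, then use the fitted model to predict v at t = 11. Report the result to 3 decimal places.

Sums needed: Σt·t = 183, Σt·t^2 = 1401, Σt^2·t^2 = 11379.
And Σt·v = -1023, Σt^2·v = -8433.
det = 183·11379 − 1401² = 119556.
a = ((-1023)·11379 − 1401·(-8433))/119556 = 4831/3321; b = (183·(-8433) − 1401·(-1023))/119556 = -3056/3321.
At t = 11: v̂ = (4831/3321)·(11) + (-3056/3321)·(121) = -105545/1107.

v̂ = -95.343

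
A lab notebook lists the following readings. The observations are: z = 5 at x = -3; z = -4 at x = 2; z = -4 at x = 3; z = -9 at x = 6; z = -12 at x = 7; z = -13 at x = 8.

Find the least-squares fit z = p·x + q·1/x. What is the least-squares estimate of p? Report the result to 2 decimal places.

The normal system MᵀM·[p, q]ᵀ = Mᵀz is [[171, 6]; [6, 1681/3136]]·[p, q]ᵀ = [-277, -551/56]ᵀ.
Δ = 171·(1681/3136) − 6² = 174555/3136.
p = ((-277)·(1681/3136) − 6·(-551/56))/(174555/3136) = -280501/174555; q = (171·(-551/56) − 6·(-277))/(174555/3136) = -21448/58185.

p = -1.61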